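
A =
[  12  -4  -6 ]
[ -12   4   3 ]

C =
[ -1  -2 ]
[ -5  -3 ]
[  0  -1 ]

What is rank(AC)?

2

First compute AC:
[[  8,  -6],
 [ -8,   9]]
Now row reduce the product.
R2 ← R2 + R1: [0, 3]
2 nonzero rows, so rank(AC) = 2.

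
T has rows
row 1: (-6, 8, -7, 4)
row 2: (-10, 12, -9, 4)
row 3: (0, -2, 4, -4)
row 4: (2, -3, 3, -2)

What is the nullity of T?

2

Row reduce to echelon form.
R2 ← R2 − (5/3)·R1: [0, -4/3, 8/3, -8/3]
R4 ← R4 + (1/3)·R1: [0, -1/3, 2/3, -2/3]
R3 ← R3 − (3/2)·R2: [0, 0, 0, 0]
R4 ← R4 − (1/4)·R2: [0, 0, 0, 0]
2 nonzero rows, so rank(T) = 2.
T has 4 columns; by rank–nullity, nullity = 4 − 2 = 2.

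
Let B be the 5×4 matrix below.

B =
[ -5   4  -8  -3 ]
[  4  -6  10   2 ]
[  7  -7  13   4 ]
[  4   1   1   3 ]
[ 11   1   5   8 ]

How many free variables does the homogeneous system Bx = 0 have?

Row reduce to echelon form.
R2 ← R2 + (4/5)·R1: [0, -14/5, 18/5, -2/5]
R3 ← R3 + (7/5)·R1: [0, -7/5, 9/5, -1/5]
R4 ← R4 + (4/5)·R1: [0, 21/5, -27/5, 3/5]
R5 ← R5 + (11/5)·R1: [0, 49/5, -63/5, 7/5]
R3 ← R3 − (1/2)·R2: [0, 0, 0, 0]
R4 ← R4 + (3/2)·R2: [0, 0, 0, 0]
R5 ← R5 + (7/2)·R2: [0, 0, 0, 0]
2 nonzero rows, so rank(B) = 2.
B has 4 columns; by rank–nullity, nullity = 4 − 2 = 2.

2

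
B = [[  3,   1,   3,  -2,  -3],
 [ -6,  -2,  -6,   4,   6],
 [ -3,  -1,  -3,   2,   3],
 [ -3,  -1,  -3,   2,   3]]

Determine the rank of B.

1

Row reduce to echelon form.
R2 ← R2 + (2)·R1: [0, 0, 0, 0, 0]
R3 ← R3 + R1: [0, 0, 0, 0, 0]
R4 ← R4 + R1: [0, 0, 0, 0, 0]
Echelon form has 1 nonzero row, so rank(B) = 1.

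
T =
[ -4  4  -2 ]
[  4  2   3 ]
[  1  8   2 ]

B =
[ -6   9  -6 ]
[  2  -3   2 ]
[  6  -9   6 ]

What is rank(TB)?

First compute TB:
[[ 20, -30,  20],
 [ -2,   3,  -2],
 [ 22, -33,  22]]
Now row reduce the product.
R2 ← R2 + (1/10)·R1: [0, 0, 0]
R3 ← R3 − (11/10)·R1: [0, 0, 0]
1 nonzero row, so rank(TB) = 1.

1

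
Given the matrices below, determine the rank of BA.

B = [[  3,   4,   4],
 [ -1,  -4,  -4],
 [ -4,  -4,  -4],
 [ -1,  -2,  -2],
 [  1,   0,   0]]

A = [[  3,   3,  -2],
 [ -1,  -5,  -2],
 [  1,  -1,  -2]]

2

First compute BA:
[[  9, -15, -22],
 [ -3,  21,  18],
 [-12,  12,  24],
 [ -3,   9,  10],
 [  3,   3,  -2]]
Now row reduce the product.
R2 ← R2 + (1/3)·R1: [0, 16, 32/3]
R3 ← R3 + (4/3)·R1: [0, -8, -16/3]
R4 ← R4 + (1/3)·R1: [0, 4, 8/3]
R5 ← R5 − (1/3)·R1: [0, 8, 16/3]
R3 ← R3 + (1/2)·R2: [0, 0, 0]
R4 ← R4 − (1/4)·R2: [0, 0, 0]
R5 ← R5 − (1/2)·R2: [0, 0, 0]
2 nonzero rows, so rank(BA) = 2.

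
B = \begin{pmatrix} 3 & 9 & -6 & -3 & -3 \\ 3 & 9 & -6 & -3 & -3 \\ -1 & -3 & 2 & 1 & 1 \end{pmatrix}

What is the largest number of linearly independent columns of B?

1

Row reduce to echelon form.
R2 ← R2 − R1: [0, 0, 0, 0, 0]
R3 ← R3 + (1/3)·R1: [0, 0, 0, 0, 0]
Echelon form has 1 nonzero row, so rank(B) = 1.
The rank gives the maximum number of linearly independent columns: 1.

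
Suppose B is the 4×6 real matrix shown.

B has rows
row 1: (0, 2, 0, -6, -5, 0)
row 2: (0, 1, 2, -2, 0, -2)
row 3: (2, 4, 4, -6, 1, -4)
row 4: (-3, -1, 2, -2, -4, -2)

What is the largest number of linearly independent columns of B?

3

Row reduce to echelon form.
Swap R1 ↔ R3
R4 ← R4 + (3/2)·R1: [0, 5, 8, -11, -5/2, -8]
R3 ← R3 − (2)·R2: [0, 0, -4, -2, -5, 4]
R4 ← R4 − (5)·R2: [0, 0, -2, -1, -5/2, 2]
R4 ← R4 − (1/2)·R3: [0, 0, 0, 0, 0, 0]
Echelon form has 3 nonzero rows, so rank(B) = 3.
The rank gives the maximum number of linearly independent columns: 3.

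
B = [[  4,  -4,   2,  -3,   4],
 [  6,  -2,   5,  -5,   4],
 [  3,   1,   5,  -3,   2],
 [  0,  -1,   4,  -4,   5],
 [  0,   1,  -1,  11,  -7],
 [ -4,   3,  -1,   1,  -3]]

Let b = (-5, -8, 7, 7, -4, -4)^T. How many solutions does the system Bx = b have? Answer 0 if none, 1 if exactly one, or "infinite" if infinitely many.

0

Row reduce the augmented matrix [B | b].
R2 ← R2 − (3/2)·R1: [0, 4, 2, -1/2, -2, -1/2]
R3 ← R3 − (3/4)·R1: [0, 4, 7/2, -3/4, -1, 43/4]
R6 ← R6 + R1: [0, -1, 1, -2, 1, -9]
R3 ← R3 − R2: [0, 0, 3/2, -1/4, 1, 45/4]
R4 ← R4 + (1/4)·R2: [0, 0, 9/2, -33/8, 9/2, 55/8]
R5 ← R5 − (1/4)·R2: [0, 0, -3/2, 89/8, -13/2, -31/8]
R6 ← R6 + (1/4)·R2: [0, 0, 3/2, -17/8, 1/2, -73/8]
R4 ← R4 − (3)·R3: [0, 0, 0, -27/8, 3/2, -215/8]
R5 ← R5 + R3: [0, 0, 0, 87/8, -11/2, 59/8]
R6 ← R6 − R3: [0, 0, 0, -15/8, -1/2, -163/8]
R5 ← R5 + (29/9)·R4: [0, 0, 0, 0, -2/3, -713/9]
R6 ← R6 − (5/9)·R4: [0, 0, 0, 0, -4/3, -49/9]
R6 ← R6 − (2)·R5: [0, 0, 0, 0, 0, 153]
The echelon form has 6 nonzero rows; the last pivot sits in the augmented column, so rank(B) = 5 but rank([B|b]) = 6.
Since the ranks differ, the system is inconsistent.
It has no solutions.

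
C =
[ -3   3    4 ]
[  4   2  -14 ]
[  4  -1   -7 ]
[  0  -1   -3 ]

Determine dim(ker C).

0

Row reduce to echelon form.
R2 ← R2 + (4/3)·R1: [0, 6, -26/3]
R3 ← R3 + (4/3)·R1: [0, 3, -5/3]
R3 ← R3 − (1/2)·R2: [0, 0, 8/3]
R4 ← R4 + (1/6)·R2: [0, 0, -40/9]
R4 ← R4 + (5/3)·R3: [0, 0, 0]
3 nonzero rows, so rank(C) = 3.
C has 3 columns; by rank–nullity, nullity = 3 − 3 = 0.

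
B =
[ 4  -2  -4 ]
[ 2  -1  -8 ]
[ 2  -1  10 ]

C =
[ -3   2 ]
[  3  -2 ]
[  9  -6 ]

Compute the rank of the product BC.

1

First compute BC:
[[-54,  36],
 [-81,  54],
 [ 81, -54]]
Now row reduce the product.
R2 ← R2 − (3/2)·R1: [0, 0]
R3 ← R3 + (3/2)·R1: [0, 0]
1 nonzero row, so rank(BC) = 1.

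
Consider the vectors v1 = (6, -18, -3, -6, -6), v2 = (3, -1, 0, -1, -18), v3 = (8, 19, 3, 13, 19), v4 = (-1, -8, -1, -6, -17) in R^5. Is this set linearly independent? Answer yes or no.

Form the matrix with these vectors as rows and row reduce.
R2 ← R2 − (1/2)·R1: [0, 8, 3/2, 2, -15]
R3 ← R3 − (4/3)·R1: [0, 43, 7, 21, 27]
R4 ← R4 + (1/6)·R1: [0, -11, -3/2, -7, -18]
R3 ← R3 − (43/8)·R2: [0, 0, -17/16, 41/4, 861/8]
R4 ← R4 + (11/8)·R2: [0, 0, 9/16, -17/4, -309/8]
R4 ← R4 + (9/17)·R3: [0, 0, 0, 20/17, 312/17]
4 nonzero rows, so the 4 vectors span a space of dimension 4.
Since 4 = 4, the vectors are linearly independent.

yes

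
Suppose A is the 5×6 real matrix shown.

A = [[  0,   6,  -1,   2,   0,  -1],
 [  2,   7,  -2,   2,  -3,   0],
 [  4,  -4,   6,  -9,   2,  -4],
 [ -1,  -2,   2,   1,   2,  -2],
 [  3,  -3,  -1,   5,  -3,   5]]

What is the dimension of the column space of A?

5

Row reduce to echelon form.
Swap R1 ↔ R2
R3 ← R3 − (2)·R1: [0, -18, 10, -13, 8, -4]
R4 ← R4 + (1/2)·R1: [0, 3/2, 1, 2, 1/2, -2]
R5 ← R5 − (3/2)·R1: [0, -27/2, 2, 2, 3/2, 5]
R3 ← R3 + (3)·R2: [0, 0, 7, -7, 8, -7]
R4 ← R4 − (1/4)·R2: [0, 0, 5/4, 3/2, 1/2, -7/4]
R5 ← R5 + (9/4)·R2: [0, 0, -1/4, 13/2, 3/2, 11/4]
R4 ← R4 − (5/28)·R3: [0, 0, 0, 11/4, -13/14, -1/2]
R5 ← R5 + (1/28)·R3: [0, 0, 0, 25/4, 25/14, 5/2]
R5 ← R5 − (25/11)·R4: [0, 0, 0, 0, 300/77, 40/11]
Echelon form has 5 nonzero rows, so rank(A) = 5.
The column space has dimension equal to the rank: 5.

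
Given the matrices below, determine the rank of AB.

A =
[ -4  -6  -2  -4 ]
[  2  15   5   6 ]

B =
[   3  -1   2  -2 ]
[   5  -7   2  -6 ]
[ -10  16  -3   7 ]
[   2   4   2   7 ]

First compute AB:
[[-30,  -2, -22,   2],
 [ 43,  -3,  31, -17]]
Now row reduce the product.
R2 ← R2 + (43/30)·R1: [0, -88/15, -8/15, -212/15]
2 nonzero rows, so rank(AB) = 2.

2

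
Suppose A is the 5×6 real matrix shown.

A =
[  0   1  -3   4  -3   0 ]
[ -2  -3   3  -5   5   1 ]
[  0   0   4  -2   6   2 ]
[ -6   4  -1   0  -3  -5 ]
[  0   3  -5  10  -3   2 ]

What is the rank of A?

Row reduce to echelon form.
Swap R1 ↔ R2
R4 ← R4 − (3)·R1: [0, 13, -10, 15, -18, -8]
R4 ← R4 − (13)·R2: [0, 0, 29, -37, 21, -8]
R5 ← R5 − (3)·R2: [0, 0, 4, -2, 6, 2]
R4 ← R4 − (29/4)·R3: [0, 0, 0, -45/2, -45/2, -45/2]
R5 ← R5 − R3: [0, 0, 0, 0, 0, 0]
Echelon form has 4 nonzero rows, so rank(A) = 4.

4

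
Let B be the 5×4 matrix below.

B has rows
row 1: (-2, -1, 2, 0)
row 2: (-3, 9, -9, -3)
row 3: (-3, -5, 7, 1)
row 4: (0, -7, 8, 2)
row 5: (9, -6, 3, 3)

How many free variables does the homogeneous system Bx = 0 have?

2

Row reduce to echelon form.
R2 ← R2 − (3/2)·R1: [0, 21/2, -12, -3]
R3 ← R3 − (3/2)·R1: [0, -7/2, 4, 1]
R5 ← R5 + (9/2)·R1: [0, -21/2, 12, 3]
R3 ← R3 + (1/3)·R2: [0, 0, 0, 0]
R4 ← R4 + (2/3)·R2: [0, 0, 0, 0]
R5 ← R5 + R2: [0, 0, 0, 0]
2 nonzero rows, so rank(B) = 2.
B has 4 columns; by rank–nullity, nullity = 4 − 2 = 2.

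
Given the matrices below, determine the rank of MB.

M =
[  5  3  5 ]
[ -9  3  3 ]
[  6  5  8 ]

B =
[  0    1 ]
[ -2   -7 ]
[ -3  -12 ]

First compute MB:
[[-21, -76],
 [-15, -66],
 [-34, -125]]
Now row reduce the product.
R2 ← R2 − (5/7)·R1: [0, -82/7]
R3 ← R3 − (34/21)·R1: [0, -41/21]
R3 ← R3 − (1/6)·R2: [0, 0]
2 nonzero rows, so rank(MB) = 2.

2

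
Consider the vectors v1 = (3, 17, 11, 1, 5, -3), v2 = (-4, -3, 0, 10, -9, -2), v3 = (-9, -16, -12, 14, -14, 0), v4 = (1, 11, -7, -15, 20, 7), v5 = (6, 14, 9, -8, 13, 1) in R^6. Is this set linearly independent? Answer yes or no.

yes

Form the matrix with these vectors as rows and row reduce.
R2 ← R2 + (4/3)·R1: [0, 59/3, 44/3, 34/3, -7/3, -6]
R3 ← R3 + (3)·R1: [0, 35, 21, 17, 1, -9]
R4 ← R4 − (1/3)·R1: [0, 16/3, -32/3, -46/3, 55/3, 8]
R5 ← R5 − (2)·R1: [0, -20, -13, -10, 3, 7]
R3 ← R3 − (105/59)·R2: [0, 0, -301/59, -187/59, 304/59, 99/59]
R4 ← R4 − (16/59)·R2: [0, 0, -864/59, -1086/59, 1119/59, 568/59]
R5 ← R5 + (60/59)·R2: [0, 0, 113/59, 90/59, 37/59, 53/59]
R4 ← R4 − (864/301)·R3: [0, 0, 0, -2802/301, 1257/301, 1448/301]
R5 ← R5 + (113/301)·R3: [0, 0, 0, 101/301, 771/301, 460/301]
R5 ← R5 + (101/2802)·R4: [0, 0, 0, 0, 2533/934, 2384/1401]
5 nonzero rows, so the 5 vectors span a space of dimension 5.
Since 5 = 5, the vectors are linearly independent.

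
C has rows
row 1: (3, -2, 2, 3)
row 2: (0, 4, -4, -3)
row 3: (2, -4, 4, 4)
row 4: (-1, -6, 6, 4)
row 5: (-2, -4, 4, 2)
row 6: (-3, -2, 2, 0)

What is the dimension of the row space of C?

2

Row reduce to echelon form.
R3 ← R3 − (2/3)·R1: [0, -8/3, 8/3, 2]
R4 ← R4 + (1/3)·R1: [0, -20/3, 20/3, 5]
R5 ← R5 + (2/3)·R1: [0, -16/3, 16/3, 4]
R6 ← R6 + R1: [0, -4, 4, 3]
R3 ← R3 + (2/3)·R2: [0, 0, 0, 0]
R4 ← R4 + (5/3)·R2: [0, 0, 0, 0]
R5 ← R5 + (4/3)·R2: [0, 0, 0, 0]
R6 ← R6 + R2: [0, 0, 0, 0]
Echelon form has 2 nonzero rows, so rank(C) = 2.
The row space has dimension equal to the rank: 2.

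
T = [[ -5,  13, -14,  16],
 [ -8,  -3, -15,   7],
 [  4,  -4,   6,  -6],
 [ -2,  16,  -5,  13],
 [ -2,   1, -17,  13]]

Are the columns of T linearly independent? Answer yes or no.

Row reduce T to echelon form.
R2 ← R2 − (8/5)·R1: [0, -119/5, 37/5, -93/5]
R3 ← R3 + (4/5)·R1: [0, 32/5, -26/5, 34/5]
R4 ← R4 − (2/5)·R1: [0, 54/5, 3/5, 33/5]
R5 ← R5 − (2/5)·R1: [0, -21/5, -57/5, 33/5]
R3 ← R3 + (32/119)·R2: [0, 0, -382/119, 214/119]
R4 ← R4 + (54/119)·R2: [0, 0, 471/119, -219/119]
R5 ← R5 − (3/17)·R2: [0, 0, -216/17, 168/17]
R4 ← R4 + (471/382)·R3: [0, 0, 0, 72/191]
R5 ← R5 − (756/191)·R3: [0, 0, 0, 528/191]
R5 ← R5 − (22/3)·R4: [0, 0, 0, 0]
4 pivots among 4 columns.
Every column is a pivot column, so the columns are linearly independent.

yes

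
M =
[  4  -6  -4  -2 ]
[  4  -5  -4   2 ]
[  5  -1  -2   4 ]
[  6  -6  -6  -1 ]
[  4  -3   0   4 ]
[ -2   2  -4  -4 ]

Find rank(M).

Row reduce to echelon form.
R2 ← R2 − R1: [0, 1, 0, 4]
R3 ← R3 − (5/4)·R1: [0, 13/2, 3, 13/2]
R4 ← R4 − (3/2)·R1: [0, 3, 0, 2]
R5 ← R5 − R1: [0, 3, 4, 6]
R6 ← R6 + (1/2)·R1: [0, -1, -6, -5]
R3 ← R3 − (13/2)·R2: [0, 0, 3, -39/2]
R4 ← R4 − (3)·R2: [0, 0, 0, -10]
R5 ← R5 − (3)·R2: [0, 0, 4, -6]
R6 ← R6 + R2: [0, 0, -6, -1]
R5 ← R5 − (4/3)·R3: [0, 0, 0, 20]
R6 ← R6 + (2)·R3: [0, 0, 0, -40]
R5 ← R5 + (2)·R4: [0, 0, 0, 0]
R6 ← R6 − (4)·R4: [0, 0, 0, 0]
Echelon form has 4 nonzero rows, so rank(M) = 4.

4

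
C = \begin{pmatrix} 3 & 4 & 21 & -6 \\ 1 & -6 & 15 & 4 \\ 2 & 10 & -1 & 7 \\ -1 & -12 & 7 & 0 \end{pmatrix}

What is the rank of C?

Row reduce to echelon form.
R2 ← R2 − (1/3)·R1: [0, -22/3, 8, 6]
R3 ← R3 − (2/3)·R1: [0, 22/3, -15, 11]
R4 ← R4 + (1/3)·R1: [0, -32/3, 14, -2]
R3 ← R3 + R2: [0, 0, -7, 17]
R4 ← R4 − (16/11)·R2: [0, 0, 26/11, -118/11]
R4 ← R4 + (26/77)·R3: [0, 0, 0, -384/77]
Echelon form has 4 nonzero rows, so rank(C) = 4.

4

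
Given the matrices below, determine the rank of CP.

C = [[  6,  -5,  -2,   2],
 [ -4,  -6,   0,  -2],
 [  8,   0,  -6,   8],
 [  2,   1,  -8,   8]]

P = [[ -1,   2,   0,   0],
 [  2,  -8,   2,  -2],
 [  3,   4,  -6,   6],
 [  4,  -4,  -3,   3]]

First compute CP:
[[-14,  36,  -4,   4],
 [-16,  48,  -6,   6],
 [  6, -40,  12, -12],
 [  8, -68,  26, -26]]
Now row reduce the product.
R2 ← R2 − (8/7)·R1: [0, 48/7, -10/7, 10/7]
R3 ← R3 + (3/7)·R1: [0, -172/7, 72/7, -72/7]
R4 ← R4 + (4/7)·R1: [0, -332/7, 166/7, -166/7]
R3 ← R3 + (43/12)·R2: [0, 0, 31/6, -31/6]
R4 ← R4 + (83/12)·R2: [0, 0, 83/6, -83/6]
R4 ← R4 − (83/31)·R3: [0, 0, 0, 0]
3 nonzero rows, so rank(CP) = 3.

3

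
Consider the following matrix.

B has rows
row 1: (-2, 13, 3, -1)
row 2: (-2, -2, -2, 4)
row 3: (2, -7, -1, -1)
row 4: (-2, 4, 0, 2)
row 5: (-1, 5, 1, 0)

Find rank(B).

2

Row reduce to echelon form.
R2 ← R2 − R1: [0, -15, -5, 5]
R3 ← R3 + R1: [0, 6, 2, -2]
R4 ← R4 − R1: [0, -9, -3, 3]
R5 ← R5 − (1/2)·R1: [0, -3/2, -1/2, 1/2]
R3 ← R3 + (2/5)·R2: [0, 0, 0, 0]
R4 ← R4 − (3/5)·R2: [0, 0, 0, 0]
R5 ← R5 − (1/10)·R2: [0, 0, 0, 0]
Echelon form has 2 nonzero rows, so rank(B) = 2.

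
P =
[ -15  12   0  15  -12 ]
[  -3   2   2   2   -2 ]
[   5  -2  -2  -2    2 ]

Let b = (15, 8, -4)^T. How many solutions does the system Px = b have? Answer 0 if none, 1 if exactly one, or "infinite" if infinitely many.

infinite

Row reduce the augmented matrix [P | b].
R2 ← R2 − (1/5)·R1: [0, -2/5, 2, -1, 2/5, 5]
R3 ← R3 + (1/3)·R1: [0, 2, -2, 3, -2, 1]
R3 ← R3 + (5)·R2: [0, 0, 8, -2, 0, 26]
The echelon form has 3 nonzero rows, and every pivot lies in the first 5 columns, so rank(P) = rank([P|b]) = 3.
The system is consistent.
rank = 3 < 5 unknowns, so there are infinitely many solutions.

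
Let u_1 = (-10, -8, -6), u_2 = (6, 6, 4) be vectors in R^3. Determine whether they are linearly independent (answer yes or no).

yes

Form the matrix with these vectors as rows and row reduce.
R2 ← R2 + (3/5)·R1: [0, 6/5, 2/5]
2 nonzero rows, so the 2 vectors span a space of dimension 2.
Since 2 = 2, the vectors are linearly independent.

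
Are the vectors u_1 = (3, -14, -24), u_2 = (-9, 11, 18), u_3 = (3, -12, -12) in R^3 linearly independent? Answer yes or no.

yes

Form the matrix with these vectors as rows and row reduce.
R2 ← R2 + (3)·R1: [0, -31, -54]
R3 ← R3 − R1: [0, 2, 12]
R3 ← R3 + (2/31)·R2: [0, 0, 264/31]
3 nonzero rows, so the 3 vectors span a space of dimension 3.
Since 3 = 3, the vectors are linearly independent.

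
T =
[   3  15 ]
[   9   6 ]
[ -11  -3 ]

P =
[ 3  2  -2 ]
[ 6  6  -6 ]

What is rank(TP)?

2

First compute TP:
[[ 99,  96, -96],
 [ 63,  54, -54],
 [-51, -40,  40]]
Now row reduce the product.
R2 ← R2 − (7/11)·R1: [0, -78/11, 78/11]
R3 ← R3 + (17/33)·R1: [0, 104/11, -104/11]
R3 ← R3 + (4/3)·R2: [0, 0, 0]
2 nonzero rows, so rank(TP) = 2.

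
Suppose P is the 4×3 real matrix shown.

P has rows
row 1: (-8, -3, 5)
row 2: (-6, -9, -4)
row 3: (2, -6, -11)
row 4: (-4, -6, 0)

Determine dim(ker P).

0

Row reduce to echelon form.
R2 ← R2 − (3/4)·R1: [0, -27/4, -31/4]
R3 ← R3 + (1/4)·R1: [0, -27/4, -39/4]
R4 ← R4 − (1/2)·R1: [0, -9/2, -5/2]
R3 ← R3 − R2: [0, 0, -2]
R4 ← R4 − (2/3)·R2: [0, 0, 8/3]
R4 ← R4 + (4/3)·R3: [0, 0, 0]
3 nonzero rows, so rank(P) = 3.
P has 3 columns; by rank–nullity, nullity = 3 − 3 = 0.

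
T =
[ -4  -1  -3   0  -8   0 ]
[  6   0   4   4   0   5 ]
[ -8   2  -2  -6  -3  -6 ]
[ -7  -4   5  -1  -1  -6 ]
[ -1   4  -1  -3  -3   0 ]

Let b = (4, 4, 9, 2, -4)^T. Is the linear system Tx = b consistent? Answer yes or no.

no

Row reduce the augmented matrix [T | b].
R2 ← R2 + (3/2)·R1: [0, -3/2, -1/2, 4, -12, 5, 10]
R3 ← R3 − (2)·R1: [0, 4, 4, -6, 13, -6, 1]
R4 ← R4 − (7/4)·R1: [0, -9/4, 41/4, -1, 13, -6, -5]
R5 ← R5 − (1/4)·R1: [0, 17/4, -1/4, -3, -1, 0, -5]
R3 ← R3 + (8/3)·R2: [0, 0, 8/3, 14/3, -19, 22/3, 83/3]
R4 ← R4 − (3/2)·R2: [0, 0, 11, -7, 31, -27/2, -20]
R5 ← R5 + (17/6)·R2: [0, 0, -5/3, 25/3, -35, 85/6, 70/3]
R4 ← R4 − (33/8)·R3: [0, 0, 0, -105/4, 875/8, -175/4, -1073/8]
R5 ← R5 + (5/8)·R3: [0, 0, 0, 45/4, -375/8, 75/4, 325/8]
R5 ← R5 + (3/7)·R4: [0, 0, 0, 0, 0, 0, -118/7]
The echelon form has 5 nonzero rows; the last pivot sits in the augmented column, so rank(T) = 4 but rank([T|b]) = 5.
Since the ranks differ, the system is inconsistent.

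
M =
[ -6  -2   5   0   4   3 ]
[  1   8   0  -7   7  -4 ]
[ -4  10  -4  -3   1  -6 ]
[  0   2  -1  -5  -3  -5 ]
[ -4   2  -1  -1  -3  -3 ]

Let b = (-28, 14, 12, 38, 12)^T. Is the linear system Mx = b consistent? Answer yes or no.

Row reduce the augmented matrix [M | b].
R2 ← R2 + (1/6)·R1: [0, 23/3, 5/6, -7, 23/3, -7/2, 28/3]
R3 ← R3 − (2/3)·R1: [0, 34/3, -22/3, -3, -5/3, -8, 92/3]
R5 ← R5 − (2/3)·R1: [0, 10/3, -13/3, -1, -17/3, -5, 92/3]
R3 ← R3 − (34/23)·R2: [0, 0, -197/23, 169/23, -13, -65/23, 388/23]
R4 ← R4 − (6/23)·R2: [0, 0, -28/23, -73/23, -5, -94/23, 818/23]
R5 ← R5 − (10/23)·R2: [0, 0, -108/23, 47/23, -9, -80/23, 612/23]
R4 ← R4 − (28/197)·R3: [0, 0, 0, -831/197, -621/197, -726/197, 6534/197]
R5 ← R5 − (108/197)·R3: [0, 0, 0, -391/197, -369/197, -380/197, 3420/197]
R5 ← R5 − (391/831)·R4: [0, 0, 0, 0, -108/277, -54/277, 486/277]
The echelon form has 5 nonzero rows, and every pivot lies in the first 6 columns, so rank(M) = rank([M|b]) = 5.
The system is consistent.

yes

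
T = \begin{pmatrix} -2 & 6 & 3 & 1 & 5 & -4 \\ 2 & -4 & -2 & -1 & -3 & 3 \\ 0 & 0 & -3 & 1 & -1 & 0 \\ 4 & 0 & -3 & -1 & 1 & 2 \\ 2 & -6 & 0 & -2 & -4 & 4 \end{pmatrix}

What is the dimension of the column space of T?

3

Row reduce to echelon form.
R2 ← R2 + R1: [0, 2, 1, 0, 2, -1]
R4 ← R4 + (2)·R1: [0, 12, 3, 1, 11, -6]
R5 ← R5 + R1: [0, 0, 3, -1, 1, 0]
R4 ← R4 − (6)·R2: [0, 0, -3, 1, -1, 0]
R4 ← R4 − R3: [0, 0, 0, 0, 0, 0]
R5 ← R5 + R3: [0, 0, 0, 0, 0, 0]
Echelon form has 3 nonzero rows, so rank(T) = 3.
The column space has dimension equal to the rank: 3.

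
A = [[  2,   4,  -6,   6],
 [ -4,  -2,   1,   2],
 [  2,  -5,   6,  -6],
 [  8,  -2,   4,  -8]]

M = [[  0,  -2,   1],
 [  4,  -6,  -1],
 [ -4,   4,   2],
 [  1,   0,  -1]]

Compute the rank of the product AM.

First compute AM:
[[ 46, -52, -20],
 [-10,  24,  -2],
 [-50,  50,  25],
 [-32,  12,  26]]
Now row reduce the product.
R2 ← R2 + (5/23)·R1: [0, 292/23, -146/23]
R3 ← R3 + (25/23)·R1: [0, -150/23, 75/23]
R4 ← R4 + (16/23)·R1: [0, -556/23, 278/23]
R3 ← R3 + (75/146)·R2: [0, 0, 0]
R4 ← R4 + (139/73)·R2: [0, 0, 0]
2 nonzero rows, so rank(AM) = 2.

2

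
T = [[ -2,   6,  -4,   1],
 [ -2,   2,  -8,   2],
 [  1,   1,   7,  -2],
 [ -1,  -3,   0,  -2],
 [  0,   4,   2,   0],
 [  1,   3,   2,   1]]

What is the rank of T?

Row reduce to echelon form.
R2 ← R2 − R1: [0, -4, -4, 1]
R3 ← R3 + (1/2)·R1: [0, 4, 5, -3/2]
R4 ← R4 − (1/2)·R1: [0, -6, 2, -5/2]
R6 ← R6 + (1/2)·R1: [0, 6, 0, 3/2]
R3 ← R3 + R2: [0, 0, 1, -1/2]
R4 ← R4 − (3/2)·R2: [0, 0, 8, -4]
R5 ← R5 + R2: [0, 0, -2, 1]
R6 ← R6 + (3/2)·R2: [0, 0, -6, 3]
R4 ← R4 − (8)·R3: [0, 0, 0, 0]
R5 ← R5 + (2)·R3: [0, 0, 0, 0]
R6 ← R6 + (6)·R3: [0, 0, 0, 0]
Echelon form has 3 nonzero rows, so rank(T) = 3.

3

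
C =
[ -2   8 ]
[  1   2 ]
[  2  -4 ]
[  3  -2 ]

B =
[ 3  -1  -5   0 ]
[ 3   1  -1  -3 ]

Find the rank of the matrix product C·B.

2

First compute CB:
[[ 18,  10,   2, -24],
 [  9,   1,  -7,  -6],
 [ -6,  -6,  -6,  12],
 [  3,  -5, -13,   6]]
Now row reduce the product.
R2 ← R2 − (1/2)·R1: [0, -4, -8, 6]
R3 ← R3 + (1/3)·R1: [0, -8/3, -16/3, 4]
R4 ← R4 − (1/6)·R1: [0, -20/3, -40/3, 10]
R3 ← R3 − (2/3)·R2: [0, 0, 0, 0]
R4 ← R4 − (5/3)·R2: [0, 0, 0, 0]
2 nonzero rows, so rank(CB) = 2.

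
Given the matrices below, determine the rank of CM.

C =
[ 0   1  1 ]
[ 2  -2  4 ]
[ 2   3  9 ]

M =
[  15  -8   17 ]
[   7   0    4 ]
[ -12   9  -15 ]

2

First compute CM:
[[ -5,   9, -11],
 [-32,  20, -34],
 [-57,  65, -89]]
Now row reduce the product.
R2 ← R2 − (32/5)·R1: [0, -188/5, 182/5]
R3 ← R3 − (57/5)·R1: [0, -188/5, 182/5]
R3 ← R3 − R2: [0, 0, 0]
2 nonzero rows, so rank(CM) = 2.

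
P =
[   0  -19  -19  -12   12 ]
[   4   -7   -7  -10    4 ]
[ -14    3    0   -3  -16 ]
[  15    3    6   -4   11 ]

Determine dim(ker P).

1

Row reduce to echelon form.
Swap R1 ↔ R2
R3 ← R3 + (7/2)·R1: [0, -43/2, -49/2, -38, -2]
R4 ← R4 − (15/4)·R1: [0, 117/4, 129/4, 67/2, -4]
R3 ← R3 − (43/38)·R2: [0, 0, -3, -464/19, -296/19]
R4 ← R4 + (117/76)·R2: [0, 0, 3, 571/38, 275/19]
R4 ← R4 + R3: [0, 0, 0, -357/38, -21/19]
4 nonzero rows, so rank(P) = 4.
P has 5 columns; by rank–nullity, nullity = 5 − 4 = 1.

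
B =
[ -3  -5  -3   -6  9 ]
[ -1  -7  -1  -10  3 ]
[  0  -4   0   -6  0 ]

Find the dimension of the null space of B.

Row reduce to echelon form.
R2 ← R2 − (1/3)·R1: [0, -16/3, 0, -8, 0]
R3 ← R3 − (3/4)·R2: [0, 0, 0, 0, 0]
2 nonzero rows, so rank(B) = 2.
B has 5 columns; by rank–nullity, nullity = 5 − 2 = 3.

3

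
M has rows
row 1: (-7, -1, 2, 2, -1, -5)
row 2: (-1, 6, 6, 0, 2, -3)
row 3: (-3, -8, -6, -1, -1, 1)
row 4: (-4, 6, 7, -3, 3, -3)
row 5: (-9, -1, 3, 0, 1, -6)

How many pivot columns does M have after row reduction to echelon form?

Row reduce to echelon form.
R2 ← R2 − (1/7)·R1: [0, 43/7, 40/7, -2/7, 15/7, -16/7]
R3 ← R3 − (3/7)·R1: [0, -53/7, -48/7, -13/7, -4/7, 22/7]
R4 ← R4 − (4/7)·R1: [0, 46/7, 41/7, -29/7, 25/7, -1/7]
R5 ← R5 − (9/7)·R1: [0, 2/7, 3/7, -18/7, 16/7, 3/7]
R3 ← R3 + (53/43)·R2: [0, 0, 8/43, -95/43, 89/43, 14/43]
R4 ← R4 − (46/43)·R2: [0, 0, -11/43, -165/43, 55/43, 99/43]
R5 ← R5 − (2/43)·R2: [0, 0, 7/43, -110/43, 94/43, 23/43]
R4 ← R4 + (11/8)·R3: [0, 0, 0, -55/8, 33/8, 11/4]
R5 ← R5 − (7/8)·R3: [0, 0, 0, -5/8, 3/8, 1/4]
R5 ← R5 − (1/11)·R4: [0, 0, 0, 0, 0, 0]
Echelon form has 4 nonzero rows, so rank(M) = 4.
Each nonzero row contributes one pivot column: 4 pivot columns.

4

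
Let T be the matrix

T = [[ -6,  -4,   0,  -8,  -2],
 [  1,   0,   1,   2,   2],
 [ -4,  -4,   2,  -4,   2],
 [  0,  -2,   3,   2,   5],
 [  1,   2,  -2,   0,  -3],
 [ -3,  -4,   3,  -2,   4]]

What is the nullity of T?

3

Row reduce to echelon form.
R2 ← R2 + (1/6)·R1: [0, -2/3, 1, 2/3, 5/3]
R3 ← R3 − (2/3)·R1: [0, -4/3, 2, 4/3, 10/3]
R5 ← R5 + (1/6)·R1: [0, 4/3, -2, -4/3, -10/3]
R6 ← R6 − (1/2)·R1: [0, -2, 3, 2, 5]
R3 ← R3 − (2)·R2: [0, 0, 0, 0, 0]
R4 ← R4 − (3)·R2: [0, 0, 0, 0, 0]
R5 ← R5 + (2)·R2: [0, 0, 0, 0, 0]
R6 ← R6 − (3)·R2: [0, 0, 0, 0, 0]
2 nonzero rows, so rank(T) = 2.
T has 5 columns; by rank–nullity, nullity = 5 − 2 = 3.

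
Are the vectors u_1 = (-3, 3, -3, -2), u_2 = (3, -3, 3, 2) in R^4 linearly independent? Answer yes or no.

no

Form the matrix with these vectors as rows and row reduce.
R2 ← R2 + R1: [0, 0, 0, 0]
1 nonzero row, so the 2 vectors span a space of dimension 1.
Since 1 < 2, the vectors are linearly dependent.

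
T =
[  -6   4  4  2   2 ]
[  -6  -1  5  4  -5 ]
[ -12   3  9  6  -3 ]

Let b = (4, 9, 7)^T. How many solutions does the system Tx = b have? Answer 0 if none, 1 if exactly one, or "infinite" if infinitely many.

Row reduce the augmented matrix [T | b].
R2 ← R2 − R1: [0, -5, 1, 2, -7, 5]
R3 ← R3 − (2)·R1: [0, -5, 1, 2, -7, -1]
R3 ← R3 − R2: [0, 0, 0, 0, 0, -6]
The echelon form has 3 nonzero rows; the last pivot sits in the augmented column, so rank(T) = 2 but rank([T|b]) = 3.
Since the ranks differ, the system is inconsistent.
It has no solutions.

0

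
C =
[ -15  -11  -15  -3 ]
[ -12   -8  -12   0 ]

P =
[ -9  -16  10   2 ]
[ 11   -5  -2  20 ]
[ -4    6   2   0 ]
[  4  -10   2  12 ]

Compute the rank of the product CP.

First compute CP:
[[ 62, 235, -164, -286],
 [ 68, 160, -128, -184]]
Now row reduce the product.
R2 ← R2 − (34/31)·R1: [0, -3030/31, 1608/31, 4020/31]
2 nonzero rows, so rank(CP) = 2.

2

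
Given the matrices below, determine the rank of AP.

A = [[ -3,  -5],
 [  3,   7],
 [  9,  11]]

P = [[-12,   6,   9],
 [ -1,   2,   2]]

First compute AP:
[[ 41, -28, -37],
 [-43,  32,  41],
 [-119,  76, 103]]
Now row reduce the product.
R2 ← R2 + (43/41)·R1: [0, 108/41, 90/41]
R3 ← R3 + (119/41)·R1: [0, -216/41, -180/41]
R3 ← R3 + (2)·R2: [0, 0, 0]
2 nonzero rows, so rank(AP) = 2.

2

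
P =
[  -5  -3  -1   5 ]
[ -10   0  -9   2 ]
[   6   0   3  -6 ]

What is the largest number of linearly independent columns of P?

3

Row reduce to echelon form.
R2 ← R2 − (2)·R1: [0, 6, -7, -8]
R3 ← R3 + (6/5)·R1: [0, -18/5, 9/5, 0]
R3 ← R3 + (3/5)·R2: [0, 0, -12/5, -24/5]
Echelon form has 3 nonzero rows, so rank(P) = 3.
The rank gives the maximum number of linearly independent columns: 3.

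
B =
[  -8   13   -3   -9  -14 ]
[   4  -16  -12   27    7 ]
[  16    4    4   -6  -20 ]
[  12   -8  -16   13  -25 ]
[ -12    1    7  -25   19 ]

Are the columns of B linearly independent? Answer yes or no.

yes

Row reduce B to echelon form.
R2 ← R2 + (1/2)·R1: [0, -19/2, -27/2, 45/2, 0]
R3 ← R3 + (2)·R1: [0, 30, -2, -24, -48]
R4 ← R4 + (3/2)·R1: [0, 23/2, -41/2, -1/2, -46]
R5 ← R5 − (3/2)·R1: [0, -37/2, 23/2, -23/2, 40]
R3 ← R3 + (60/19)·R2: [0, 0, -848/19, 894/19, -48]
R4 ← R4 + (23/19)·R2: [0, 0, -700/19, 508/19, -46]
R5 ← R5 − (37/19)·R2: [0, 0, 718/19, -1051/19, 40]
R4 ← R4 − (175/212)·R3: [0, 0, 0, -1283/106, -338/53]
R5 ← R5 + (359/424)·R3: [0, 0, 0, -3281/212, -34/53]
R5 ← R5 − (3281/2566)·R4: [0, 0, 0, 0, 9639/1283]
5 pivots among 5 columns.
Every column is a pivot column, so the columns are linearly independent.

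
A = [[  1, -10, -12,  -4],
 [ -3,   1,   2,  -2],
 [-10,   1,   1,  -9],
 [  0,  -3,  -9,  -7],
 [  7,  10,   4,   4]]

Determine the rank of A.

4

Row reduce to echelon form.
R2 ← R2 + (3)·R1: [0, -29, -34, -14]
R3 ← R3 + (10)·R1: [0, -99, -119, -49]
R5 ← R5 − (7)·R1: [0, 80, 88, 32]
R3 ← R3 − (99/29)·R2: [0, 0, -85/29, -35/29]
R4 ← R4 − (3/29)·R2: [0, 0, -159/29, -161/29]
R5 ← R5 + (80/29)·R2: [0, 0, -168/29, -192/29]
R4 ← R4 − (159/85)·R3: [0, 0, 0, -56/17]
R5 ← R5 − (168/85)·R3: [0, 0, 0, -72/17]
R5 ← R5 − (9/7)·R4: [0, 0, 0, 0]
Echelon form has 4 nonzero rows, so rank(A) = 4.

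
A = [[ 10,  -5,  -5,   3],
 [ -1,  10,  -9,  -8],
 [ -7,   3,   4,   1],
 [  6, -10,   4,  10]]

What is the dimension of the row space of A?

Row reduce to echelon form.
R2 ← R2 + (1/10)·R1: [0, 19/2, -19/2, -77/10]
R3 ← R3 + (7/10)·R1: [0, -1/2, 1/2, 31/10]
R4 ← R4 − (3/5)·R1: [0, -7, 7, 41/5]
R3 ← R3 + (1/19)·R2: [0, 0, 0, 256/95]
R4 ← R4 + (14/19)·R2: [0, 0, 0, 48/19]
R4 ← R4 − (15/16)·R3: [0, 0, 0, 0]
Echelon form has 3 nonzero rows, so rank(A) = 3.
The row space has dimension equal to the rank: 3.

3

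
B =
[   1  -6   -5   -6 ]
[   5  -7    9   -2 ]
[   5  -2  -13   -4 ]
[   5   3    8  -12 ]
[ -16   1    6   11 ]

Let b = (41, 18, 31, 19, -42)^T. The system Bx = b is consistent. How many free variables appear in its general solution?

0

Row reduce the augmented matrix [B | b].
R2 ← R2 − (5)·R1: [0, 23, 34, 28, -187]
R3 ← R3 − (5)·R1: [0, 28, 12, 26, -174]
R4 ← R4 − (5)·R1: [0, 33, 33, 18, -186]
R5 ← R5 + (16)·R1: [0, -95, -74, -85, 614]
R3 ← R3 − (28/23)·R2: [0, 0, -676/23, -186/23, 1234/23]
R4 ← R4 − (33/23)·R2: [0, 0, -363/23, -510/23, 1893/23]
R5 ← R5 + (95/23)·R2: [0, 0, 1528/23, 705/23, -3643/23]
R4 ← R4 − (363/676)·R3: [0, 0, 0, -6027/338, 18081/338]
R5 ← R5 + (382/169)·R3: [0, 0, 0, 2091/169, -6273/169]
R5 ← R5 + (34/49)·R4: [0, 0, 0, 0, 0]
The echelon form has 4 nonzero rows, and every pivot lies in the first 4 columns, so rank(B) = rank([B|b]) = 4.
The system is consistent.
Free variables = (unknowns) − (rank) = 4 − 4 = 0.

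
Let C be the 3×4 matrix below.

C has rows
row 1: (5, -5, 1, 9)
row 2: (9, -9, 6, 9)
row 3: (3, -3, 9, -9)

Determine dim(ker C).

2

Row reduce to echelon form.
R2 ← R2 − (9/5)·R1: [0, 0, 21/5, -36/5]
R3 ← R3 − (3/5)·R1: [0, 0, 42/5, -72/5]
R3 ← R3 − (2)·R2: [0, 0, 0, 0]
2 nonzero rows, so rank(C) = 2.
C has 4 columns; by rank–nullity, nullity = 4 − 2 = 2.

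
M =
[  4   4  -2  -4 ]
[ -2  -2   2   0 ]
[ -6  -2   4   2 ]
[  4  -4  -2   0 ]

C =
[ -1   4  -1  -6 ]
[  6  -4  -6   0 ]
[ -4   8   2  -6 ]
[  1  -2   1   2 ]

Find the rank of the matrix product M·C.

First compute MC:
[[ 24,  -8, -36, -20],
 [-18,  16,  18,   0],
 [-20,  12,  28,  16],
 [-20,  16,  16, -12]]
Now row reduce the product.
R2 ← R2 + (3/4)·R1: [0, 10, -9, -15]
R3 ← R3 + (5/6)·R1: [0, 16/3, -2, -2/3]
R4 ← R4 + (5/6)·R1: [0, 28/3, -14, -86/3]
R3 ← R3 − (8/15)·R2: [0, 0, 14/5, 22/3]
R4 ← R4 − (14/15)·R2: [0, 0, -28/5, -44/3]
R4 ← R4 + (2)·R3: [0, 0, 0, 0]
3 nonzero rows, so rank(MC) = 3.

3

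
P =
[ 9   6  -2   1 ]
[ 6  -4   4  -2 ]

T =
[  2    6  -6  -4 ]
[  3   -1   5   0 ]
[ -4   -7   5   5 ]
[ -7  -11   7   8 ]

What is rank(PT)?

2

First compute PT:
[[ 37,  51, -27, -38],
 [ -2,  34, -50, -20]]
Now row reduce the product.
R2 ← R2 + (2/37)·R1: [0, 1360/37, -1904/37, -816/37]
2 nonzero rows, so rank(PT) = 2.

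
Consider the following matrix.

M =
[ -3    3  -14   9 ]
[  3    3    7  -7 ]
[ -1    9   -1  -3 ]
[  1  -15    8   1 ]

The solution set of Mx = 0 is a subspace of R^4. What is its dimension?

1

Row reduce to echelon form.
R2 ← R2 + R1: [0, 6, -7, 2]
R3 ← R3 − (1/3)·R1: [0, 8, 11/3, -6]
R4 ← R4 + (1/3)·R1: [0, -14, 10/3, 4]
R3 ← R3 − (4/3)·R2: [0, 0, 13, -26/3]
R4 ← R4 + (7/3)·R2: [0, 0, -13, 26/3]
R4 ← R4 + R3: [0, 0, 0, 0]
3 nonzero rows, so rank(M) = 3.
M has 4 columns; by rank–nullity, nullity = 4 − 3 = 1.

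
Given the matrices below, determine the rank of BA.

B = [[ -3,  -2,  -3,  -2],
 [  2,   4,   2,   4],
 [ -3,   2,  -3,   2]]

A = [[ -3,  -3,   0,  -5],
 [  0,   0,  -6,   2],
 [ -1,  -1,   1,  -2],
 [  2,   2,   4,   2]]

First compute BA:
[[  8,   8,   1,  13],
 [  0,   0,  -6,   2],
 [ 16,  16,  -7,  29]]
Now row reduce the product.
R3 ← R3 − (2)·R1: [0, 0, -9, 3]
R3 ← R3 − (3/2)·R2: [0, 0, 0, 0]
2 nonzero rows, so rank(BA) = 2.

2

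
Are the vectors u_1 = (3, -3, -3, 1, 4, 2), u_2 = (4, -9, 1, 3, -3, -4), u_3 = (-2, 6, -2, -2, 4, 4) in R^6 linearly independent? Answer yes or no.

no

Form the matrix with these vectors as rows and row reduce.
R2 ← R2 − (4/3)·R1: [0, -5, 5, 5/3, -25/3, -20/3]
R3 ← R3 + (2/3)·R1: [0, 4, -4, -4/3, 20/3, 16/3]
R3 ← R3 + (4/5)·R2: [0, 0, 0, 0, 0, 0]
2 nonzero rows, so the 3 vectors span a space of dimension 2.
Since 2 < 3, the vectors are linearly dependent.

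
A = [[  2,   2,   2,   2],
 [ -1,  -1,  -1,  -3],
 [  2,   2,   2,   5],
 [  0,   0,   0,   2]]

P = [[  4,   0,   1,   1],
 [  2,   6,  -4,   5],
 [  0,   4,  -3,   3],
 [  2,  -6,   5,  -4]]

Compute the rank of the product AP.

First compute AP:
[[ 16,   8,  -2,  10],
 [-12,   8,  -9,   3],
 [ 22, -10,  13,  -2],
 [  4, -12,  10,  -8]]
Now row reduce the product.
R2 ← R2 + (3/4)·R1: [0, 14, -21/2, 21/2]
R3 ← R3 − (11/8)·R1: [0, -21, 63/4, -63/4]
R4 ← R4 − (1/4)·R1: [0, -14, 21/2, -21/2]
R3 ← R3 + (3/2)·R2: [0, 0, 0, 0]
R4 ← R4 + R2: [0, 0, 0, 0]
2 nonzero rows, so rank(AP) = 2.

2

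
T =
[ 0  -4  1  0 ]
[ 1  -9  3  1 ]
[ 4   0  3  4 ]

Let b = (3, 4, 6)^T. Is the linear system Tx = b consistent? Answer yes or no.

no

Row reduce the augmented matrix [T | b].
Swap R1 ↔ R2
R3 ← R3 − (4)·R1: [0, 36, -9, 0, -10]
R3 ← R3 + (9)·R2: [0, 0, 0, 0, 17]
The echelon form has 3 nonzero rows; the last pivot sits in the augmented column, so rank(T) = 2 but rank([T|b]) = 3.
Since the ranks differ, the system is inconsistent.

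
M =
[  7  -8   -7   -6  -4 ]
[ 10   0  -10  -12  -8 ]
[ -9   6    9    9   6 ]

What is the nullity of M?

Row reduce to echelon form.
R2 ← R2 − (10/7)·R1: [0, 80/7, 0, -24/7, -16/7]
R3 ← R3 + (9/7)·R1: [0, -30/7, 0, 9/7, 6/7]
R3 ← R3 + (3/8)·R2: [0, 0, 0, 0, 0]
2 nonzero rows, so rank(M) = 2.
M has 5 columns; by rank–nullity, nullity = 5 − 2 = 3.

3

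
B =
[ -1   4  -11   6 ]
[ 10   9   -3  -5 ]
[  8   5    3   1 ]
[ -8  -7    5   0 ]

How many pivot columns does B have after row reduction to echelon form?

Row reduce to echelon form.
R2 ← R2 + (10)·R1: [0, 49, -113, 55]
R3 ← R3 + (8)·R1: [0, 37, -85, 49]
R4 ← R4 − (8)·R1: [0, -39, 93, -48]
R3 ← R3 − (37/49)·R2: [0, 0, 16/49, 366/49]
R4 ← R4 + (39/49)·R2: [0, 0, 150/49, -207/49]
R4 ← R4 − (75/8)·R3: [0, 0, 0, -297/4]
Echelon form has 4 nonzero rows, so rank(B) = 4.
Each nonzero row contributes one pivot column: 4 pivot columns.

4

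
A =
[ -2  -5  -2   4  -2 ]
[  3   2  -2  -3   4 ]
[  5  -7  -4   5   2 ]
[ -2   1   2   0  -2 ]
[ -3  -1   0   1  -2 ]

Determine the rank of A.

Row reduce to echelon form.
R2 ← R2 + (3/2)·R1: [0, -11/2, -5, 3, 1]
R3 ← R3 + (5/2)·R1: [0, -39/2, -9, 15, -3]
R4 ← R4 − R1: [0, 6, 4, -4, 0]
R5 ← R5 − (3/2)·R1: [0, 13/2, 3, -5, 1]
R3 ← R3 − (39/11)·R2: [0, 0, 96/11, 48/11, -72/11]
R4 ← R4 + (12/11)·R2: [0, 0, -16/11, -8/11, 12/11]
R5 ← R5 + (13/11)·R2: [0, 0, -32/11, -16/11, 24/11]
R4 ← R4 + (1/6)·R3: [0, 0, 0, 0, 0]
R5 ← R5 + (1/3)·R3: [0, 0, 0, 0, 0]
Echelon form has 3 nonzero rows, so rank(A) = 3.

3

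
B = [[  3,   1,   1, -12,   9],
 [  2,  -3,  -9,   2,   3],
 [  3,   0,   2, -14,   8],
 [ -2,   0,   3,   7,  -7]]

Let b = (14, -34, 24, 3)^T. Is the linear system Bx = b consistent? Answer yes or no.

Row reduce the augmented matrix [B | b].
R2 ← R2 − (2/3)·R1: [0, -11/3, -29/3, 10, -3, -130/3]
R3 ← R3 − R1: [0, -1, 1, -2, -1, 10]
R4 ← R4 + (2/3)·R1: [0, 2/3, 11/3, -1, -1, 37/3]
R3 ← R3 − (3/11)·R2: [0, 0, 40/11, -52/11, -2/11, 240/11]
R4 ← R4 + (2/11)·R2: [0, 0, 21/11, 9/11, -17/11, 49/11]
R4 ← R4 − (21/40)·R3: [0, 0, 0, 33/10, -29/20, -7]
The echelon form has 4 nonzero rows, and every pivot lies in the first 5 columns, so rank(B) = rank([B|b]) = 4.
The system is consistent.

yes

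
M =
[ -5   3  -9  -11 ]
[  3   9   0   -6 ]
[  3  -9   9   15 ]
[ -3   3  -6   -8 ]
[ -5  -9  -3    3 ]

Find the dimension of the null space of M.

2

Row reduce to echelon form.
R2 ← R2 + (3/5)·R1: [0, 54/5, -27/5, -63/5]
R3 ← R3 + (3/5)·R1: [0, -36/5, 18/5, 42/5]
R4 ← R4 − (3/5)·R1: [0, 6/5, -3/5, -7/5]
R5 ← R5 − R1: [0, -12, 6, 14]
R3 ← R3 + (2/3)·R2: [0, 0, 0, 0]
R4 ← R4 − (1/9)·R2: [0, 0, 0, 0]
R5 ← R5 + (10/9)·R2: [0, 0, 0, 0]
2 nonzero rows, so rank(M) = 2.
M has 4 columns; by rank–nullity, nullity = 4 − 2 = 2.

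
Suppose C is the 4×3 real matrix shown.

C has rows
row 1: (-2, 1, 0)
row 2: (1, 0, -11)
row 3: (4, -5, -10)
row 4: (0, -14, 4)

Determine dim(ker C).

0

Row reduce to echelon form.
R2 ← R2 + (1/2)·R1: [0, 1/2, -11]
R3 ← R3 + (2)·R1: [0, -3, -10]
R3 ← R3 + (6)·R2: [0, 0, -76]
R4 ← R4 + (28)·R2: [0, 0, -304]
R4 ← R4 − (4)·R3: [0, 0, 0]
3 nonzero rows, so rank(C) = 3.
C has 3 columns; by rank–nullity, nullity = 3 − 3 = 0.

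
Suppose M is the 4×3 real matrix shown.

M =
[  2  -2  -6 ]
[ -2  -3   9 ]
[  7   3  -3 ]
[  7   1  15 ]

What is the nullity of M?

0

Row reduce to echelon form.
R2 ← R2 + R1: [0, -5, 3]
R3 ← R3 − (7/2)·R1: [0, 10, 18]
R4 ← R4 − (7/2)·R1: [0, 8, 36]
R3 ← R3 + (2)·R2: [0, 0, 24]
R4 ← R4 + (8/5)·R2: [0, 0, 204/5]
R4 ← R4 − (17/10)·R3: [0, 0, 0]
3 nonzero rows, so rank(M) = 3.
M has 3 columns; by rank–nullity, nullity = 3 − 3 = 0.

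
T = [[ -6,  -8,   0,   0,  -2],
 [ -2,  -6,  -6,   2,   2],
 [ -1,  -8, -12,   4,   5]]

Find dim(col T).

2

Row reduce to echelon form.
R2 ← R2 − (1/3)·R1: [0, -10/3, -6, 2, 8/3]
R3 ← R3 − (1/6)·R1: [0, -20/3, -12, 4, 16/3]
R3 ← R3 − (2)·R2: [0, 0, 0, 0, 0]
Echelon form has 2 nonzero rows, so rank(T) = 2.
The column space has dimension equal to the rank: 2.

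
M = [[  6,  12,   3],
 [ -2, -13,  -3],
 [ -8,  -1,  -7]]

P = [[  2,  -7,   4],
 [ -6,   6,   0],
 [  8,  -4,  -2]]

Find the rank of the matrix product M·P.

First compute MP:
[[-36,  18,  18],
 [ 50, -52,  -2],
 [-66,  78, -18]]
Now row reduce the product.
R2 ← R2 + (25/18)·R1: [0, -27, 23]
R3 ← R3 − (11/6)·R1: [0, 45, -51]
R3 ← R3 + (5/3)·R2: [0, 0, -38/3]
3 nonzero rows, so rank(MP) = 3.

3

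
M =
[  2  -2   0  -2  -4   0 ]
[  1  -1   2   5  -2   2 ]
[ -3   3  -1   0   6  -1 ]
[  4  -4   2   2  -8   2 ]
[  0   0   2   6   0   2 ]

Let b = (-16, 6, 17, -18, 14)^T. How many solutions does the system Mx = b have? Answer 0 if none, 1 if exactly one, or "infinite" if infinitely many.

infinite

Row reduce the augmented matrix [M | b].
R2 ← R2 − (1/2)·R1: [0, 0, 2, 6, 0, 2, 14]
R3 ← R3 + (3/2)·R1: [0, 0, -1, -3, 0, -1, -7]
R4 ← R4 − (2)·R1: [0, 0, 2, 6, 0, 2, 14]
R3 ← R3 + (1/2)·R2: [0, 0, 0, 0, 0, 0, 0]
R4 ← R4 − R2: [0, 0, 0, 0, 0, 0, 0]
R5 ← R5 − R2: [0, 0, 0, 0, 0, 0, 0]
The echelon form has 2 nonzero rows, and every pivot lies in the first 6 columns, so rank(M) = rank([M|b]) = 2.
The system is consistent.
rank = 2 < 6 unknowns, so there are infinitely many solutions.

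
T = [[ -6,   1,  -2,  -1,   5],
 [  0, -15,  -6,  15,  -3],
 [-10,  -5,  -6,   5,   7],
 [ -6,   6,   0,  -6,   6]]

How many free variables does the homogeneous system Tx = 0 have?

Row reduce to echelon form.
R3 ← R3 − (5/3)·R1: [0, -20/3, -8/3, 20/3, -4/3]
R4 ← R4 − R1: [0, 5, 2, -5, 1]
R3 ← R3 − (4/9)·R2: [0, 0, 0, 0, 0]
R4 ← R4 + (1/3)·R2: [0, 0, 0, 0, 0]
2 nonzero rows, so rank(T) = 2.
T has 5 columns; by rank–nullity, nullity = 5 − 2 = 3.

3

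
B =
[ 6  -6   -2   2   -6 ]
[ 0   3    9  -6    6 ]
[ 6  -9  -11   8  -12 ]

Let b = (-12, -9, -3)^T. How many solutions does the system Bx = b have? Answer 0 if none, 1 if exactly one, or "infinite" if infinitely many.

infinite

Row reduce the augmented matrix [B | b].
R3 ← R3 − R1: [0, -3, -9, 6, -6, 9]
R3 ← R3 + R2: [0, 0, 0, 0, 0, 0]
The echelon form has 2 nonzero rows, and every pivot lies in the first 5 columns, so rank(B) = rank([B|b]) = 2.
The system is consistent.
rank = 2 < 5 unknowns, so there are infinitely many solutions.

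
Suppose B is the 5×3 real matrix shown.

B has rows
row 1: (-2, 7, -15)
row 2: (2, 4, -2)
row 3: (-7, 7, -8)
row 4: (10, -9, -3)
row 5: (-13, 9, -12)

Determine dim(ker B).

Row reduce to echelon form.
R2 ← R2 + R1: [0, 11, -17]
R3 ← R3 − (7/2)·R1: [0, -35/2, 89/2]
R4 ← R4 + (5)·R1: [0, 26, -78]
R5 ← R5 − (13/2)·R1: [0, -73/2, 171/2]
R3 ← R3 + (35/22)·R2: [0, 0, 192/11]
R4 ← R4 − (26/11)·R2: [0, 0, -416/11]
R5 ← R5 + (73/22)·R2: [0, 0, 320/11]
R4 ← R4 + (13/6)·R3: [0, 0, 0]
R5 ← R5 − (5/3)·R3: [0, 0, 0]
3 nonzero rows, so rank(B) = 3.
B has 3 columns; by rank–nullity, nullity = 3 − 3 = 0.

0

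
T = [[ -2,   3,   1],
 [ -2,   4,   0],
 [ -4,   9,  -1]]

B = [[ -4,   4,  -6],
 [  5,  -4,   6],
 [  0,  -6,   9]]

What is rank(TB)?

First compute TB:
[[ 23, -26,  39],
 [ 28, -24,  36],
 [ 61, -46,  69]]
Now row reduce the product.
R2 ← R2 − (28/23)·R1: [0, 176/23, -264/23]
R3 ← R3 − (61/23)·R1: [0, 528/23, -792/23]
R3 ← R3 − (3)·R2: [0, 0, 0]
2 nonzero rows, so rank(TB) = 2.

2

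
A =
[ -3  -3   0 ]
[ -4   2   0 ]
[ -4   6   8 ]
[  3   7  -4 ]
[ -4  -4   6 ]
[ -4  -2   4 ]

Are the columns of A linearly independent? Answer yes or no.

Row reduce A to echelon form.
R2 ← R2 − (4/3)·R1: [0, 6, 0]
R3 ← R3 − (4/3)·R1: [0, 10, 8]
R4 ← R4 + R1: [0, 4, -4]
R5 ← R5 − (4/3)·R1: [0, 0, 6]
R6 ← R6 − (4/3)·R1: [0, 2, 4]
R3 ← R3 − (5/3)·R2: [0, 0, 8]
R4 ← R4 − (2/3)·R2: [0, 0, -4]
R6 ← R6 − (1/3)·R2: [0, 0, 4]
R4 ← R4 + (1/2)·R3: [0, 0, 0]
R5 ← R5 − (3/4)·R3: [0, 0, 0]
R6 ← R6 − (1/2)·R3: [0, 0, 0]
3 pivots among 3 columns.
Every column is a pivot column, so the columns are linearly independent.

yes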